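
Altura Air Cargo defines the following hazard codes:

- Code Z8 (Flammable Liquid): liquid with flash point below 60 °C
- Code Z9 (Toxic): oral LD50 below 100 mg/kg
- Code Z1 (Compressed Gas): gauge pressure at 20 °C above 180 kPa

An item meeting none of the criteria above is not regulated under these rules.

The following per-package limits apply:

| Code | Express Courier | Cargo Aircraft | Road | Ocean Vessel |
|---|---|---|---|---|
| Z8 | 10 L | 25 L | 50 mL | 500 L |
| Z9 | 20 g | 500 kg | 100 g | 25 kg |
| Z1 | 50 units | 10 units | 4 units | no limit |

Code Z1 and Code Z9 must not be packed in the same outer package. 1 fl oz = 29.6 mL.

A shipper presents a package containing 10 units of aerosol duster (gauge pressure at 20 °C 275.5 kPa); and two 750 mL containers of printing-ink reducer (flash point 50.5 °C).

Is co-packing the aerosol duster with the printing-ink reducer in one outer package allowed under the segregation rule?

Aerosol duster: gauge pressure at 20 °C 275.5 kPa > 180 kPa → Code Z1 (Compressed Gas).
With flash point 50.5 °C (< 60 °C), the printing-ink reducer falls in Code Z8.
No segregation rule bars Code Z1 with Code Z8.

Yes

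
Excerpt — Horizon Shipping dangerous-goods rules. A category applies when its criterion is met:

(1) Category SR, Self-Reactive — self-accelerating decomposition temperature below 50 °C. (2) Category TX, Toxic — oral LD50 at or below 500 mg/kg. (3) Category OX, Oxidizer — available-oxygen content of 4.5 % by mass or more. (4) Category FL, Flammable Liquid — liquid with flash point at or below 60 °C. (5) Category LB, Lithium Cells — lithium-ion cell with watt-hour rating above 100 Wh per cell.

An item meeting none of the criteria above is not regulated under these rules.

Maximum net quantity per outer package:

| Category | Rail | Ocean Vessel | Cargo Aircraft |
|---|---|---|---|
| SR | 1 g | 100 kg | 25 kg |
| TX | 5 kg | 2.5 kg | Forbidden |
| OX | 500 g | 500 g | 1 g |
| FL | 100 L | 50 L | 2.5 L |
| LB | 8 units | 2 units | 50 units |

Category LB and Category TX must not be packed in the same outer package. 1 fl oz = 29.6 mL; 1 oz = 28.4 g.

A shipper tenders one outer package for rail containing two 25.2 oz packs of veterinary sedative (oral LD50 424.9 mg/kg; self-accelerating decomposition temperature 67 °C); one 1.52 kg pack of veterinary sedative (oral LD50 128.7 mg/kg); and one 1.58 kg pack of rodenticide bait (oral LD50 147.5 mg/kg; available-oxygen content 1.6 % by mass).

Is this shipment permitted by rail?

Yes

The veterinary sedative has oral LD50 424.9 mg/kg, which is ≤ 500 mg/kg, so it is Category TX (Toxic).
The veterinary sedative has oral LD50 128.7 mg/kg, which is ≤ 500 mg/kg, so it is Category TX (Toxic).
Rodenticide bait: oral LD50 147.5 mg/kg ≤ 500 mg/kg → Category TX (Toxic).
Total Category TX: (two 25.2 oz packs = 1431.36 g) + 1.52 kg + 1.58 kg = 4531.36 g.
That is within the Category TX rail limit of 5 kg.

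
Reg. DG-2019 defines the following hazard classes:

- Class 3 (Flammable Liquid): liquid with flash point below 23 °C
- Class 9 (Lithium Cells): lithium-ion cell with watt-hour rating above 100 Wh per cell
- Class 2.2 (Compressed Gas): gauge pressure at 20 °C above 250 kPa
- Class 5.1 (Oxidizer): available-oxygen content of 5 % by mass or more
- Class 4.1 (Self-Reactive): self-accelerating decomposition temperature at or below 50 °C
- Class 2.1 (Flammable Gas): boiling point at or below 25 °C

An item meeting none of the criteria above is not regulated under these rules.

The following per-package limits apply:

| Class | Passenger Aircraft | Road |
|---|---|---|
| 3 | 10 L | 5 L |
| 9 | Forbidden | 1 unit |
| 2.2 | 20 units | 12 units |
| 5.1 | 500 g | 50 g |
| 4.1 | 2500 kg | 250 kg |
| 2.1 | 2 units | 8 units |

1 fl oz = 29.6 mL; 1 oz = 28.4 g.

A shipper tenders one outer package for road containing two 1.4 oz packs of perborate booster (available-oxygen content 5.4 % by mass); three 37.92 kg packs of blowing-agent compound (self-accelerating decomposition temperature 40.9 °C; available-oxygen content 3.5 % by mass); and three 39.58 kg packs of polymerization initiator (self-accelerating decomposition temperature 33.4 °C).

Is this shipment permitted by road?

Perborate booster: available-oxygen content 5.4 % by mass ≥ 5 % by mass → Class 5.1 (Oxidizer).
The blowing-agent compound has self-accelerating decomposition temperature 40.9 °C, which is ≤ 50 °C, so it is Class 4.1 (Self-Reactive).
With self-accelerating decomposition temperature 33.4 °C (≤ 50 °C), the polymerization initiator falls in Class 4.1.
Class 5.1 quantity: two 1.4 oz packs = 79.52 g.
That exceeds the Class 5.1 road limit of 50 g.
Total Class 4.1: (three 37.92 kg packs = 113.76 kg) + (three 39.58 kg packs = 118.74 kg) = 232.5 kg.
232.5 kg is within the road limit of 250 kg for Class 4.1.

No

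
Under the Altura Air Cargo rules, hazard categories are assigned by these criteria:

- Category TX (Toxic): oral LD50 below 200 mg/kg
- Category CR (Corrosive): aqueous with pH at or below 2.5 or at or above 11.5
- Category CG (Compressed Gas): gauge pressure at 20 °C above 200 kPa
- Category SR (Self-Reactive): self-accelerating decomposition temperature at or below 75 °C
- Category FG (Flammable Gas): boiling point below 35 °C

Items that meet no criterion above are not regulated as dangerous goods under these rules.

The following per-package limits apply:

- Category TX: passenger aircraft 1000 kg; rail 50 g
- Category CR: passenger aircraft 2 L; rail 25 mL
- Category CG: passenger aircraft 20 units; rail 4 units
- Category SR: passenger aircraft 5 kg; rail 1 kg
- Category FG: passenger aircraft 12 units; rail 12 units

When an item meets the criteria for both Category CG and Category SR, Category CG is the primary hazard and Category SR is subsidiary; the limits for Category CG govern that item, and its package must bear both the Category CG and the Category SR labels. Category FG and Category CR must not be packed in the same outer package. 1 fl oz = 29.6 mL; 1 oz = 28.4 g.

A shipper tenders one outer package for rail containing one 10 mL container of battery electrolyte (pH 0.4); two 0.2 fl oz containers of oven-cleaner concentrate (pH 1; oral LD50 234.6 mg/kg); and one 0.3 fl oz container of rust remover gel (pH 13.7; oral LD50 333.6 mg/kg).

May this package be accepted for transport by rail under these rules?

The battery electrolyte has pH 0.4, which is ≤ 2.5, so it is Category CR (Corrosive).
With pH 1 (≤ 2.5), the oven-cleaner concentrate falls in Category CR.
pH 13.7 meets the Category CR criterion (Corrosive), so the rust remover gel is Category CR.
Total Category CR: 10 mL + (two 0.2 fl oz containers = 11.84 mL) + (one 0.3 fl oz container = 8.88 mL) = 30.72 mL.
That exceeds the Category CR rail limit of 25 mL.

No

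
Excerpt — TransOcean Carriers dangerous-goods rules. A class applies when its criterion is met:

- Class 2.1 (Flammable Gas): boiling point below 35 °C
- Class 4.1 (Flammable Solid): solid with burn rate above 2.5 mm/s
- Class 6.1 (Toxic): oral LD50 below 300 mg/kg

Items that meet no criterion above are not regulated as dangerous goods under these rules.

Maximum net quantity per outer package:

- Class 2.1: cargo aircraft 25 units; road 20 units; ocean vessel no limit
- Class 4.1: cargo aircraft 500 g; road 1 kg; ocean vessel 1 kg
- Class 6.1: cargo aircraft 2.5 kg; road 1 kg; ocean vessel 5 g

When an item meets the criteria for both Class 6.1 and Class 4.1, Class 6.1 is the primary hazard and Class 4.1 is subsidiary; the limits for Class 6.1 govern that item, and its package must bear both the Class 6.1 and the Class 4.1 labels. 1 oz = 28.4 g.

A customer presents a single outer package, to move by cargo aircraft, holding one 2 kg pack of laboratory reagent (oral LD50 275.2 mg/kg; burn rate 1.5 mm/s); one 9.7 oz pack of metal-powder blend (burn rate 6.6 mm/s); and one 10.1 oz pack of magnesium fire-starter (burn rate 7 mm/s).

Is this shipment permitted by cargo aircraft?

Oral LD50 275.2 mg/kg meets the Class 6.1 criterion (Toxic), so the laboratory reagent is Class 6.1.
Burn rate 6.6 mm/s meets the Class 4.1 criterion (Flammable Solid), so the metal-powder blend is Class 4.1.
Magnesium fire-starter: burn rate 7 mm/s > 2.5 mm/s → Class 4.1 (Flammable Solid).
Class 4.1 net quantity: (one 9.7 oz pack = 275.48 g) + (one 10.1 oz pack = 286.84 g) = 562.32 g.
562.32 g > 500 g (cargo aircraft limit, Class 4.1) — over the limit.
Class 6.1 quantity: 2 kg.
2 kg ≤ 2.5 kg (cargo aircraft limit, Class 6.1) — within limit.

No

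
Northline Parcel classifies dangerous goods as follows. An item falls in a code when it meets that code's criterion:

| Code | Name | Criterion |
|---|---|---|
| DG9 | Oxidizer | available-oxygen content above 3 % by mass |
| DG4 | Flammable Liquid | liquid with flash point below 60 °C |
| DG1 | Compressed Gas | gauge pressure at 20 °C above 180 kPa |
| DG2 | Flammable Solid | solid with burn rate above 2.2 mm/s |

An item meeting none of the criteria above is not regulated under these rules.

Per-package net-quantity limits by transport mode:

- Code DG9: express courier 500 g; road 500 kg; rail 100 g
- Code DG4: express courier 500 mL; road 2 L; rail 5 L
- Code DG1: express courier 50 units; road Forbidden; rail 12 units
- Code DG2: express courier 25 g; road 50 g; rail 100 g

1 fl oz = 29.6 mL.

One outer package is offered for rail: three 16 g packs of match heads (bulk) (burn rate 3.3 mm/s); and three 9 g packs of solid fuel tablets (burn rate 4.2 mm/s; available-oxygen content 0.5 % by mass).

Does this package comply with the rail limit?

The match heads (bulk) have burn rate 3.3 mm/s, which is > 2.2 mm/s, so they are Code DG2 (Flammable Solid).
With burn rate 4.2 mm/s (> 2.2 mm/s), the solid fuel tablets fall in Code DG2.
Code DG2 net quantity: (three 16 g packs = 48 g) + (three 9 g packs = 27 g) = 75 g.
75 g is within the rail limit of 100 g for Code DG2.

Yes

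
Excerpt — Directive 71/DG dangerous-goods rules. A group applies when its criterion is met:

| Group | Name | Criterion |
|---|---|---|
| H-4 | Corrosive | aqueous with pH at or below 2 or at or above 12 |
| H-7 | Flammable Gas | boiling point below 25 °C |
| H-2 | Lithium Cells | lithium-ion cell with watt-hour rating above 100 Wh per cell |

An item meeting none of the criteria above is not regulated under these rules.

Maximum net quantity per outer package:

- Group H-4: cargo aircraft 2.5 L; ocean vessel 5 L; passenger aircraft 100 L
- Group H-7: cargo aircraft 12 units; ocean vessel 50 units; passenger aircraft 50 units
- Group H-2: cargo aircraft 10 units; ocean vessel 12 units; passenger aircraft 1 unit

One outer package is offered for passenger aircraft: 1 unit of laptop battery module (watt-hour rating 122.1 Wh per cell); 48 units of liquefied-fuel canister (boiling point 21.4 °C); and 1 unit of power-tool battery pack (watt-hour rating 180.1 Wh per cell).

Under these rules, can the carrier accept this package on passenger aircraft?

The laptop battery module has watt-hour rating 122.1 Wh per cell, which is > 100 Wh per cell, so it is Group H-2 (Lithium Cells).
Boiling point 21.4 °C meets the Group H-7 criterion (Flammable Gas), so the liquefied-fuel canister is Group H-7.
The power-tool battery pack has watt-hour rating 180.1 Wh per cell, which is > 100 Wh per cell, so it is Group H-2 (Lithium Cells).
Group H-2 net quantity: 1 unit + 1 unit = 2 units.
2 units > 1 unit (passenger aircraft limit, Group H-2) — over the limit.
Group H-7 quantity: 48 units.
48 units is within the passenger aircraft limit of 50 units for Group H-7.

No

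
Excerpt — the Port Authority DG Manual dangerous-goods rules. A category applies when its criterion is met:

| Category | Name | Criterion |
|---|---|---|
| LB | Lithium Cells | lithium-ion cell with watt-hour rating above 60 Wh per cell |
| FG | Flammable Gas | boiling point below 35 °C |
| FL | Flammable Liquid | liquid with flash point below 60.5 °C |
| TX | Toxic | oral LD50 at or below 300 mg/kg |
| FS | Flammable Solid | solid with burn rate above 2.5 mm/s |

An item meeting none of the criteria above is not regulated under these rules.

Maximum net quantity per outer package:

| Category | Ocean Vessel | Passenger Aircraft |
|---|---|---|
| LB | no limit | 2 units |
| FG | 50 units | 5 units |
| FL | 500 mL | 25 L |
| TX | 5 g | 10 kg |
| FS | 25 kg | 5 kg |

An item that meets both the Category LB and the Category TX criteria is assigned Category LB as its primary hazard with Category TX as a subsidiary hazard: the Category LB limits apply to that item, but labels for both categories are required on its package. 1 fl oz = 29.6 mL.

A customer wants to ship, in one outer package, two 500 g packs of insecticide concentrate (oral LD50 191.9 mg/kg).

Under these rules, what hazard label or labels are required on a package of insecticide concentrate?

Oral LD50 191.9 mg/kg meets the Category TX criterion (Toxic), so the insecticide concentrate is Category TX.
Only the Category TX label is required.

Category TX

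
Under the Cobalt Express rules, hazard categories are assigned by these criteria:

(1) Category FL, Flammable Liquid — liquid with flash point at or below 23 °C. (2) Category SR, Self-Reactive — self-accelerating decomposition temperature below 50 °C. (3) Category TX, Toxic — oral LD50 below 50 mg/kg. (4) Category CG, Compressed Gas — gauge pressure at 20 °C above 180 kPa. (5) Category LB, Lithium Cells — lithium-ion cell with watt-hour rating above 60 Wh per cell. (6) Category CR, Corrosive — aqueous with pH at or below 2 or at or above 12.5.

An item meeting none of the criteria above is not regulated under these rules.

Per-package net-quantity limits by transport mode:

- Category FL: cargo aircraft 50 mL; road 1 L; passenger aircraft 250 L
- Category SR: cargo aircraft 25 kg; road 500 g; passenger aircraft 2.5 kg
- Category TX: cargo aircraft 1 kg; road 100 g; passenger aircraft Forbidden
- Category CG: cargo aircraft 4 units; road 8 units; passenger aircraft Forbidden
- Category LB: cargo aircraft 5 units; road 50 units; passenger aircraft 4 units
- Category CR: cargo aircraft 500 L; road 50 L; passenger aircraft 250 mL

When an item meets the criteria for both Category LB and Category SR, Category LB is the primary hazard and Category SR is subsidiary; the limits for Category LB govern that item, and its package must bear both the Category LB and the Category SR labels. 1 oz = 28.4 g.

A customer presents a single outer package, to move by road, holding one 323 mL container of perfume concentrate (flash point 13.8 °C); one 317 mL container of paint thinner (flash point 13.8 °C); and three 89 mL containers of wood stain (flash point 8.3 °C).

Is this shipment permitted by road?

Yes

With flash point 13.8 °C (≤ 23 °C), the perfume concentrate falls in Category FL.
Paint thinner: flash point 13.8 °C ≤ 23 °C → Category FL (Flammable Liquid).
The wood stain has flash point 8.3 °C, which is ≤ 23 °C, so it is Category FL (Flammable Liquid).
Category FL net quantity: 323 mL + 317 mL + (three 89 mL containers = 267 mL) = 907 mL.
That is within the Category FL road limit of 1 L.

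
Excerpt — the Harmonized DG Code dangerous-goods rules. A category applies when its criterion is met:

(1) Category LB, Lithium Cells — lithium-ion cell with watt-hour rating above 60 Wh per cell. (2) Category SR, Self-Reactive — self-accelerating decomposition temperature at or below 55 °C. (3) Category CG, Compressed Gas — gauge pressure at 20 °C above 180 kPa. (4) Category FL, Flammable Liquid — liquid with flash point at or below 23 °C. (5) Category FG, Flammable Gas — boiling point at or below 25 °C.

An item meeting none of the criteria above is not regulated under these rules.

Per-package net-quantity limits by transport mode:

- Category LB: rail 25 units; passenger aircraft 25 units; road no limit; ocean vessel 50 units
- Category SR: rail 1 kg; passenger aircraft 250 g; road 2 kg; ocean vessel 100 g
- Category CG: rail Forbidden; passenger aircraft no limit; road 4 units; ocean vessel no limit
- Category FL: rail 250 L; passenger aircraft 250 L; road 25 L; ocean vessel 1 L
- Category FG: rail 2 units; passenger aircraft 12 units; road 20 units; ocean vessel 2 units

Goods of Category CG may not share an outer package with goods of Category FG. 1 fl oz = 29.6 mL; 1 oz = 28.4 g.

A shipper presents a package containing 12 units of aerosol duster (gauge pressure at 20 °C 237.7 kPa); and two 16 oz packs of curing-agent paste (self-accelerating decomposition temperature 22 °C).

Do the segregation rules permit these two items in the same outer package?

Aerosol duster: gauge pressure at 20 °C 237.7 kPa > 180 kPa → Category CG (Compressed Gas).
With self-accelerating decomposition temperature 22 °C (≤ 55 °C), the curing-agent paste falls in Category SR.
No segregation rule bars Category CG with Category SR.

Yes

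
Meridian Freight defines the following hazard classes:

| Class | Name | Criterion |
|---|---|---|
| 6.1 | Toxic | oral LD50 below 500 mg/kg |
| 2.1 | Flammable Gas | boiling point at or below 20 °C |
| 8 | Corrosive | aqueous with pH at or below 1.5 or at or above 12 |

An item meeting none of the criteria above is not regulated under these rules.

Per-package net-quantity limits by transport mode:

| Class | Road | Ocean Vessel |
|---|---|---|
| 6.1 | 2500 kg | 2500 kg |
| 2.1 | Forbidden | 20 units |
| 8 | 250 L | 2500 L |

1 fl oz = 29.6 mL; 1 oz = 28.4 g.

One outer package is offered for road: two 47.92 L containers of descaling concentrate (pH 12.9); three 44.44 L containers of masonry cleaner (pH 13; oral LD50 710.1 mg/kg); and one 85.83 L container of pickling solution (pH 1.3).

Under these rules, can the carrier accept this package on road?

No

With pH 12.9 (≥ 12), the descaling concentrate falls in Class 8.
With pH 13 (≥ 12), the masonry cleaner falls in Class 8.
With pH 1.3 (≤ 1.5), the pickling solution falls in Class 8.
Class 8 net quantity: (two 47.92 L containers = 95.84 L) + (three 44.44 L containers = 133.32 L) + 85.83 L = 314.99 L.
That exceeds the Class 8 road limit of 250 L.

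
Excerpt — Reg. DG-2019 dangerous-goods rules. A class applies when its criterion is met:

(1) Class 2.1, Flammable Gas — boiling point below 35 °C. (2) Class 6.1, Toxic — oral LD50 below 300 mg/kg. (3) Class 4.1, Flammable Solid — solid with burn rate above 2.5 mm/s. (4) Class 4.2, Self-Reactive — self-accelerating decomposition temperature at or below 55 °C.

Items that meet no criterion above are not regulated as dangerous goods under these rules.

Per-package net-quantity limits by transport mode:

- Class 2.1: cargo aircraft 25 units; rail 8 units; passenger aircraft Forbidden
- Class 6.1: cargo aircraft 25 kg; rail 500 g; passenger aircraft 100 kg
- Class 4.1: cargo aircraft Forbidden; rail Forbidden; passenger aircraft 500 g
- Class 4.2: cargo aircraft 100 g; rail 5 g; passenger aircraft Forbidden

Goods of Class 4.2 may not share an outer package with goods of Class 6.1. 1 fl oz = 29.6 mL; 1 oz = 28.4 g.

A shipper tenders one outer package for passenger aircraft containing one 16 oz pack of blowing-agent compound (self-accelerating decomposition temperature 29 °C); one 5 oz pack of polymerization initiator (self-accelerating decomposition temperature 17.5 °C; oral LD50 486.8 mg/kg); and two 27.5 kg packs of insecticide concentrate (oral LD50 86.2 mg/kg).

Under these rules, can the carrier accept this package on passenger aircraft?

No

The blowing-agent compound has self-accelerating decomposition temperature 29 °C, which is ≤ 55 °C, so it is Class 4.2 (Self-Reactive).
Self-accelerating decomposition temperature 17.5 °C meets the Class 4.2 criterion (Self-Reactive), so the polymerization initiator is Class 4.2.
Oral LD50 86.2 mg/kg meets the Class 6.1 criterion (Toxic), so the insecticide concentrate is Class 6.1.
Total Class 4.2: (one 16 oz pack = 454.4 g) + (one 5 oz pack = 142 g) = 596.4 g.
By passenger aircraft, Class 4.2 is Forbidden regardless of quantity.
Class 6.1 quantity: two 27.5 kg packs = 55 kg.
55 kg ≤ 100 kg (passenger aircraft limit, Class 6.1) — within limit.
Class 4.2 and Class 6.1 may not share an outer package.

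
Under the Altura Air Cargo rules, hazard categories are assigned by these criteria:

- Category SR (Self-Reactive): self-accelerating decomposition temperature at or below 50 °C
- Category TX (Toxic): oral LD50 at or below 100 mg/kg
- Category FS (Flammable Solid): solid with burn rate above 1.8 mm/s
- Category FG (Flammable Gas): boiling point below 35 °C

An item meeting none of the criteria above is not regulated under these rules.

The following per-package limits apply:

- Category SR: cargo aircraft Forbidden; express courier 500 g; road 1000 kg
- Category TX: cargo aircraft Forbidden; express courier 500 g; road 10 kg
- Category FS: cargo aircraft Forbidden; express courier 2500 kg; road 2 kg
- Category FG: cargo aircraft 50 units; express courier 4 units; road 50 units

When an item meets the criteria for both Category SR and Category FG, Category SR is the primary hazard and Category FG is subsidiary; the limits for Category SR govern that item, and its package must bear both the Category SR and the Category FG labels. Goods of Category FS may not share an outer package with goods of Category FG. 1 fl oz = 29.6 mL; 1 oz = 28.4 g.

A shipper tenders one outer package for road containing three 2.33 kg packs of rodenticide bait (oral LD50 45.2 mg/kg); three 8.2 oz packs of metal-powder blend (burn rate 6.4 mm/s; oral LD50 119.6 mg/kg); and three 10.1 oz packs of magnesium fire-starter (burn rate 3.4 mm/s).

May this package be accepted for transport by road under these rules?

Yes

With oral LD50 45.2 mg/kg (≤ 100 mg/kg), the rodenticide bait falls in Category TX.
Metal-powder blend: burn rate 6.4 mm/s > 1.8 mm/s → Category FS (Flammable Solid).
The magnesium fire-starter has burn rate 3.4 mm/s, which is > 1.8 mm/s, so it is Category FS (Flammable Solid).
Total Category FS: (three 8.2 oz packs = 698.64 g) + (three 10.1 oz packs = 860.52 g) = 1559.16 g.
1559.16 g is within the road limit of 2 kg for Category FS.
Category TX quantity: three 2.33 kg packs = 6.99 kg.
6.99 kg is within the road limit of 10 kg for Category TX.
The segregation rule (Category FS with Category FG) does not apply to Category FS with Category TX.
Every hazard category is within its road limit and no segregation rule is violated.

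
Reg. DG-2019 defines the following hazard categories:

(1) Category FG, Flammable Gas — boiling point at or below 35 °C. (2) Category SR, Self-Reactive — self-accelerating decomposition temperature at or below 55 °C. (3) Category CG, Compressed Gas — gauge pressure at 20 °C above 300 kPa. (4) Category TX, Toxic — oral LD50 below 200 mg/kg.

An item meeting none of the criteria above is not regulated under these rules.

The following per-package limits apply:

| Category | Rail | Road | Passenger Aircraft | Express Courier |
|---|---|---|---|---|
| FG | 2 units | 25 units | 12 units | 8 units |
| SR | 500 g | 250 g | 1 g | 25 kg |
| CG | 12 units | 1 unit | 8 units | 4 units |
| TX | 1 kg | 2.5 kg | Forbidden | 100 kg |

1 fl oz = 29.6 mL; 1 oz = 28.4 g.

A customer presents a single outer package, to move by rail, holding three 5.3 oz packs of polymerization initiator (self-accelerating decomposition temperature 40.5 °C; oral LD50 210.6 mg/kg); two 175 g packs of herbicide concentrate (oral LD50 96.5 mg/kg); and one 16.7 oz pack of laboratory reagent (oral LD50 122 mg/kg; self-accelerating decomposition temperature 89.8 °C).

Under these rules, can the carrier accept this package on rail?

The polymerization initiator has self-accelerating decomposition temperature 40.5 °C, which is ≤ 55 °C, so it is Category SR (Self-Reactive).
Oral LD50 96.5 mg/kg meets the Category TX criterion (Toxic), so the herbicide concentrate is Category TX.
Oral LD50 122 mg/kg meets the Category TX criterion (Toxic), so the laboratory reagent is Category TX.
Total Category TX: (two 175 g packs = 350 g) + (one 16.7 oz pack = 474.28 g) = 824.28 g.
That is within the Category TX rail limit of 1 kg.
Category SR quantity: three 5.3 oz packs = 451.56 g.
451.56 g ≤ 500 g (rail limit, Category SR) — within limit.
Every hazard category is within its rail limit and no segregation rule is violated.

Yes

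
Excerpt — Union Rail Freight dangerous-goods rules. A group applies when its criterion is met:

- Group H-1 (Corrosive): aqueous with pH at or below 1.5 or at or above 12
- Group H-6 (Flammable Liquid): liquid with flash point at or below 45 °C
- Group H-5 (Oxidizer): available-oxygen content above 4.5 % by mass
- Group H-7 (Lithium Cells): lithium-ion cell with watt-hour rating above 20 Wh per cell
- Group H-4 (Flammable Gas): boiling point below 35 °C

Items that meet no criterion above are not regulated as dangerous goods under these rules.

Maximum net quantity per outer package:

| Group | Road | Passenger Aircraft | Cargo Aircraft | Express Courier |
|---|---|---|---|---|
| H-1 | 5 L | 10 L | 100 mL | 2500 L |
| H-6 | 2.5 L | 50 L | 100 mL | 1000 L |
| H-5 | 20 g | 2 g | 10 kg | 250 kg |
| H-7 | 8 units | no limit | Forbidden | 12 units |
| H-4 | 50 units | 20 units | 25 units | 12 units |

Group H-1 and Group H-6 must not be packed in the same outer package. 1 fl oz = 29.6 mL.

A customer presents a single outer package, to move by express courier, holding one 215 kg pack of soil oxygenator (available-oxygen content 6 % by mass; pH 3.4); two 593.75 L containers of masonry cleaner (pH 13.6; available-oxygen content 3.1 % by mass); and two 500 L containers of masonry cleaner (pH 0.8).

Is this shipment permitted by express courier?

Soil oxygenator: available-oxygen content 6 % by mass > 4.5 % by mass → Group H-5 (Oxidizer).
Masonry cleaner: pH 13.6 ≥ 12 → Group H-1 (Corrosive).
Masonry cleaner: pH 0.8 ≤ 1.5 → Group H-1 (Corrosive).
Total Group H-1: (two 593.75 L containers = 1187.5 L) + (two 500 L containers = 1000 L) = 2187.5 L.
That is within the Group H-1 express courier limit of 2500 L.
Group H-5 quantity: 215 kg.
215 kg ≤ 250 kg (express courier limit, Group H-5) — within limit.
The segregation rule (Group H-1 with Group H-6) does not apply to Group H-1 with Group H-5.
Every hazard group is within its express courier limit and no segregation rule is violated.

Yes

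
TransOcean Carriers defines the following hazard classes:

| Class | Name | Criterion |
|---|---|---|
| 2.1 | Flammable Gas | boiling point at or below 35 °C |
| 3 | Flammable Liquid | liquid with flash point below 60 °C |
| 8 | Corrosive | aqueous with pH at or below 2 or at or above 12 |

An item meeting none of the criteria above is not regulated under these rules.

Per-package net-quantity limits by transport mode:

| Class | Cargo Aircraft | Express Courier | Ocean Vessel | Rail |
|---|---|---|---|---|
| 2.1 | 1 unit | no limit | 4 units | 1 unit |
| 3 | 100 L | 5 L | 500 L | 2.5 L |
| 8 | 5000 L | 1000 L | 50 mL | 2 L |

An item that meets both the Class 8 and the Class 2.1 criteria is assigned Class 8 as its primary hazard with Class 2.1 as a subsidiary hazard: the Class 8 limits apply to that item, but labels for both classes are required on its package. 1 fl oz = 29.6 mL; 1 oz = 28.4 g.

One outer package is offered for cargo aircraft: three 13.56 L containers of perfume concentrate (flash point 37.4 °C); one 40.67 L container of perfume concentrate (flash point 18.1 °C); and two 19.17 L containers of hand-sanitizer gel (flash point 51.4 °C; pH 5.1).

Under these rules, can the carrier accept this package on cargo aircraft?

No

With flash point 37.4 °C (< 60 °C), the perfume concentrate falls in Class 3.
The perfume concentrate has flash point 18.1 °C, which is < 60 °C, so it is Class 3 (Flammable Liquid).
With flash point 51.4 °C (< 60 °C), the hand-sanitizer gel falls in Class 3.
Class 3 net quantity: (three 13.56 L containers = 40.68 L) + 40.67 L + (two 19.17 L containers = 38.34 L) = 119.69 L.
That exceeds the Class 3 cargo aircraft limit of 100 L.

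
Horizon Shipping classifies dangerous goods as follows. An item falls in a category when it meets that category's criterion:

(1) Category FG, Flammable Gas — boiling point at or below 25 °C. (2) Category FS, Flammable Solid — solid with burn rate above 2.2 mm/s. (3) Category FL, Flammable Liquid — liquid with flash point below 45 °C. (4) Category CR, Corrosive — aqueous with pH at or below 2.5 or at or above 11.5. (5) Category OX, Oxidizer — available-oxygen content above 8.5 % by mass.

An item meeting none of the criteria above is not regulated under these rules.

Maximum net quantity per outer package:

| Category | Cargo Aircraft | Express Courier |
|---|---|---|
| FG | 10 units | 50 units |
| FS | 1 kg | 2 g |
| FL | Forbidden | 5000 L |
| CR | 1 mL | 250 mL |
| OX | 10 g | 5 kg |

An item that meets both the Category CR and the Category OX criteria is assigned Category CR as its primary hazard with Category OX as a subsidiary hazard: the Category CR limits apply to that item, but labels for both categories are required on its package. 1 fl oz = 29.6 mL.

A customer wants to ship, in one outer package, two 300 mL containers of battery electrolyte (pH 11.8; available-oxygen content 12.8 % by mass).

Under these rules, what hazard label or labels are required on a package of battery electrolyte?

Category CR and OX

With pH 11.8 (≥ 11.5), the battery electrolyte falls in Category CR.
The battery electrolyte has available-oxygen content 12.8 % by mass, which is > 8.5 % by mass, so it is Category OX (Oxidizer).
By the precedence rule Category CR is primary and Category OX is subsidiary, and that rule requires both labels on the package.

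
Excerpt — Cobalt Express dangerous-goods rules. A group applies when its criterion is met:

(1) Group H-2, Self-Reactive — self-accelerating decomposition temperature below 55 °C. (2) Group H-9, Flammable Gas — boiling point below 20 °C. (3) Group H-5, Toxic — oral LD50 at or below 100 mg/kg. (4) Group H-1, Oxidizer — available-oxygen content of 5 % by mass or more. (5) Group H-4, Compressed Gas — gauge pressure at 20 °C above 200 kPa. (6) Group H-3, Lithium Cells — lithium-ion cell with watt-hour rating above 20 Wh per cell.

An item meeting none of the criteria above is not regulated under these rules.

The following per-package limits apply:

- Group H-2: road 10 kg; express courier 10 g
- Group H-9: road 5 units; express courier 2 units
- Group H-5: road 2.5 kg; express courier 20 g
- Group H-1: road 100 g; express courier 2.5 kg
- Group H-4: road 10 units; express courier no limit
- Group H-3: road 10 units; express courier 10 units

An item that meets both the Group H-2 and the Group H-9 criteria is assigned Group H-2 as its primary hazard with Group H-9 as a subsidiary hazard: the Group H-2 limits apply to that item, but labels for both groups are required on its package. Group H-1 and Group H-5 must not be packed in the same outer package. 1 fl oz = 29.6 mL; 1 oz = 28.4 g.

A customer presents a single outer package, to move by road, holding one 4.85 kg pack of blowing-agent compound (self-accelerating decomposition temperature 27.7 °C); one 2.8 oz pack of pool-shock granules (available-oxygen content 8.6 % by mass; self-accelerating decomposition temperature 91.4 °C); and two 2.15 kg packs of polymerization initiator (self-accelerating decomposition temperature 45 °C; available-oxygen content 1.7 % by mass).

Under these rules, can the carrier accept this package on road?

With self-accelerating decomposition temperature 27.7 °C (< 55 °C), the blowing-agent compound falls in Group H-2.
Available-oxygen content 8.6 % by mass meets the Group H-1 criterion (Oxidizer), so the pool-shock granules are Group H-1.
With self-accelerating decomposition temperature 45 °C (< 55 °C), the polymerization initiator falls in Group H-2.
Group H-1 quantity: one 2.8 oz pack = 79.52 g.
79.52 g is within the road limit of 100 g for Group H-1.
Group H-2 net quantity: 4.85 kg + (two 2.15 kg packs = 4.3 kg) = 9.15 kg.
That is within the Group H-2 road limit of 10 kg.
The segregation rule (Group H-1 with Group H-5) does not apply to Group H-1 with Group H-2.
Every hazard group is within its road limit and no segregation rule is violated.

Yes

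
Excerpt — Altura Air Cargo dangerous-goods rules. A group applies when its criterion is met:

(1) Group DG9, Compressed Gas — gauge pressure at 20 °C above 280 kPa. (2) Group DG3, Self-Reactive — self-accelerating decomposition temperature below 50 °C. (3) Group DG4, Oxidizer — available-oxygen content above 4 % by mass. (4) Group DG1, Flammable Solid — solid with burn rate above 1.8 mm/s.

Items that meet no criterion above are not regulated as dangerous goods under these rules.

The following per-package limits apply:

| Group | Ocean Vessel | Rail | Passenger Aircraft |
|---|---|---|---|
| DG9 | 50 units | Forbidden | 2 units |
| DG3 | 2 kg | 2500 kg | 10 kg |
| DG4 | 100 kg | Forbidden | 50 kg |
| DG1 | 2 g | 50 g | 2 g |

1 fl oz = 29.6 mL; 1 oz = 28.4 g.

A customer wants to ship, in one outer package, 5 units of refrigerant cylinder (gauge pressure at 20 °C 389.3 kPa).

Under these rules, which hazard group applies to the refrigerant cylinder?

Group DG9

Gauge pressure at 20 °C 389.3 kPa meets the Group DG9 criterion (Compressed Gas), so the refrigerant cylinder is Group DG9.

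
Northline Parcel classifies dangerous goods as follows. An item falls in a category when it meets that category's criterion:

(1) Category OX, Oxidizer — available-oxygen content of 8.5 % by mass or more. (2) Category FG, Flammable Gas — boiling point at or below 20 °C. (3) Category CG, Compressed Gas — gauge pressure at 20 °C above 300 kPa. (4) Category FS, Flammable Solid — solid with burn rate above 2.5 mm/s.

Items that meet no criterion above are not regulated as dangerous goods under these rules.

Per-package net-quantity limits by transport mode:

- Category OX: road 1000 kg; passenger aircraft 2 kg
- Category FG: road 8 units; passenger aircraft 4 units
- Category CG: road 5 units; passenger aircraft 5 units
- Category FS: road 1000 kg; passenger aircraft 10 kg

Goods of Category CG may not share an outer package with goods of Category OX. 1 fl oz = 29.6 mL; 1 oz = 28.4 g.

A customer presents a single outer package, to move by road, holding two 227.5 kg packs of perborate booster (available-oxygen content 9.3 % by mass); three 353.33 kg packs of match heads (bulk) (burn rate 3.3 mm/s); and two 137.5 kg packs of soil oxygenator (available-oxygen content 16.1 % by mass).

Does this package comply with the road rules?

No

With available-oxygen content 9.3 % by mass (≥ 8.5 % by mass), the perborate booster falls in Category OX.
Match heads (bulk): burn rate 3.3 mm/s > 2.5 mm/s → Category FS (Flammable Solid).
With available-oxygen content 16.1 % by mass (≥ 8.5 % by mass), the soil oxygenator falls in Category OX.
Category FS quantity: three 353.33 kg packs = 1059.99 kg.
1059.99 kg > 1000 kg (road limit, Category FS) — over the limit.
Category OX net quantity: (two 227.5 kg packs = 455 kg) + (two 137.5 kg packs = 275 kg) = 730 kg.
730 kg ≤ 1000 kg (road limit, Category OX) — within limit.
The segregation rule (Category CG with Category OX) does not apply to Category FS with Category OX.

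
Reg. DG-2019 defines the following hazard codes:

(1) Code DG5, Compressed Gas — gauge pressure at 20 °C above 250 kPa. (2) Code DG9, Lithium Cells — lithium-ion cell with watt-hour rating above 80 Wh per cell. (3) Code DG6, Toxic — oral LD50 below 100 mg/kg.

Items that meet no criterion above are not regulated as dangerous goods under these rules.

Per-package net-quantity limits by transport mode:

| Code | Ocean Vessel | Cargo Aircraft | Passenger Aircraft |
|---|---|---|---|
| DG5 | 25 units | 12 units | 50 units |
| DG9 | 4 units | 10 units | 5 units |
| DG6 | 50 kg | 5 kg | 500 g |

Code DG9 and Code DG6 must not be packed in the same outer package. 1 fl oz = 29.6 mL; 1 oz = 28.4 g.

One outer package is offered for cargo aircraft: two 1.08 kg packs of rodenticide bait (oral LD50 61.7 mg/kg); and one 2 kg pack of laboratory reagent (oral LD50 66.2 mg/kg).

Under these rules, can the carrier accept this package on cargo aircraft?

Yes

The rodenticide bait has oral LD50 61.7 mg/kg, which is < 100 mg/kg, so it is Code DG6 (Toxic).
With oral LD50 66.2 mg/kg (< 100 mg/kg), the laboratory reagent falls in Code DG6.
Code DG6 net quantity: (two 1.08 kg packs = 2.16 kg) + 2 kg = 4.16 kg.
4.16 kg ≤ 5 kg (cargo aircraft limit, Code DG6) — within limit.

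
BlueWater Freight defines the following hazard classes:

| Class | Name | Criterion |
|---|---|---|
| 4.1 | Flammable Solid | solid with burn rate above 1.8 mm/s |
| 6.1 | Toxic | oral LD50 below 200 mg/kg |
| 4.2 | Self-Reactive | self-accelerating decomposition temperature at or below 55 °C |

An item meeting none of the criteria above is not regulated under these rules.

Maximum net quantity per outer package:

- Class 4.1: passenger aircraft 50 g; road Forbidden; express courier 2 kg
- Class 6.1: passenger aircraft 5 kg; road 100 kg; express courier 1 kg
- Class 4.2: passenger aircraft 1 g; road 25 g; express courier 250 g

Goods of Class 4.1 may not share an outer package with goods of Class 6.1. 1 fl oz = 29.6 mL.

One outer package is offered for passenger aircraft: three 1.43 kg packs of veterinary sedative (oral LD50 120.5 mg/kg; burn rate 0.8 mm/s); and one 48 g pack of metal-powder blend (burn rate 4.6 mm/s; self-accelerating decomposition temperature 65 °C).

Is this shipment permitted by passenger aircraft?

No

With oral LD50 120.5 mg/kg (< 200 mg/kg), the veterinary sedative falls in Class 6.1.
With burn rate 4.6 mm/s (> 1.8 mm/s), the metal-powder blend falls in Class 4.1.
Class 4.1 quantity: 48 g.
48 g ≤ 50 g (passenger aircraft limit, Class 4.1) — within limit.
Class 6.1 quantity: three 1.43 kg packs = 4.29 kg.
4.29 kg is within the passenger aircraft limit of 5 kg for Class 6.1.
Class 4.1 and Class 6.1 may not share an outer package.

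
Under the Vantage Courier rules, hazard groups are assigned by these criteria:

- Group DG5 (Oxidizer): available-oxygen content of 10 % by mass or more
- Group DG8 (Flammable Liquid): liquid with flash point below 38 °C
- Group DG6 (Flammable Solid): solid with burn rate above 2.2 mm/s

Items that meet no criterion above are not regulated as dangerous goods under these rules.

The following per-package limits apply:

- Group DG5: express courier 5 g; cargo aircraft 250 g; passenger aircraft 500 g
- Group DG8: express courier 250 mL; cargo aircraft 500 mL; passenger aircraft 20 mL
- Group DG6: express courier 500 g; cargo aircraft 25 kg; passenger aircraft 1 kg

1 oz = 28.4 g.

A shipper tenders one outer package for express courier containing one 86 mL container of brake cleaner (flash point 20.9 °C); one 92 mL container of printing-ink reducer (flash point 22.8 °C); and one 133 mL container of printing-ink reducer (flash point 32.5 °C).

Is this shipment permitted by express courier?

No

The brake cleaner has flash point 20.9 °C, which is < 38 °C, so it is Group DG8 (Flammable Liquid).
Printing-ink reducer: flash point 22.8 °C < 38 °C → Group DG8 (Flammable Liquid).
With flash point 32.5 °C (< 38 °C), the printing-ink reducer falls in Group DG8.
Group DG8 net quantity: 86 mL + 92 mL + 133 mL = 311 mL.
That exceeds the Group DG8 express courier limit of 250 mL.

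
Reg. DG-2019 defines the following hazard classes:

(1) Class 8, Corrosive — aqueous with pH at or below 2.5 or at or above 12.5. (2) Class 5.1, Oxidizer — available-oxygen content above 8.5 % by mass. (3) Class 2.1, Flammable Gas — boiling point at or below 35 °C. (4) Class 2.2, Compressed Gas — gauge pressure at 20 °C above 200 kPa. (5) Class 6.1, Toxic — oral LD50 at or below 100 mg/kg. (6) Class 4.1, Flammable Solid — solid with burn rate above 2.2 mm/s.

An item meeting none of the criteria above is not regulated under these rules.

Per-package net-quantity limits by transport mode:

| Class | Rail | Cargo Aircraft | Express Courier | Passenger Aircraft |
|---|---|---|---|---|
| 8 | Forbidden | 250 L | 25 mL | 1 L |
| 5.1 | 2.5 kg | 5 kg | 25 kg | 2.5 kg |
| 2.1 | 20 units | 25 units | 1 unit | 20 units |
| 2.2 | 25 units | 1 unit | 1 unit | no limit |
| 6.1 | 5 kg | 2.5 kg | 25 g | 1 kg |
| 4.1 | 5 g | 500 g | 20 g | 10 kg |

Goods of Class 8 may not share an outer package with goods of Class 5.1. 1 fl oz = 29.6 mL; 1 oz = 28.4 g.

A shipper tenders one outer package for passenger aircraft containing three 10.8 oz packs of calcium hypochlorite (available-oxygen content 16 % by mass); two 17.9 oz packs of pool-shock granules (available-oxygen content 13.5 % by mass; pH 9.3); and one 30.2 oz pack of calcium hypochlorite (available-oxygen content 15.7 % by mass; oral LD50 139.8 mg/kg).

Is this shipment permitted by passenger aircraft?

The calcium hypochlorite has available-oxygen content 16 % by mass, which is > 8.5 % by mass, so it is Class 5.1 (Oxidizer).
The pool-shock granules have available-oxygen content 13.5 % by mass, which is > 8.5 % by mass, so they are Class 5.1 (Oxidizer).
With available-oxygen content 15.7 % by mass (> 8.5 % by mass), the calcium hypochlorite falls in Class 5.1.
Class 5.1 net quantity: (three 10.8 oz packs = 920.16 g) + (two 17.9 oz packs = 1016.72 g) + (one 30.2 oz pack = 857.68 g) = 2794.56 g.
2794.56 g > 2.5 kg (passenger aircraft limit, Class 5.1) — over the limit.

No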